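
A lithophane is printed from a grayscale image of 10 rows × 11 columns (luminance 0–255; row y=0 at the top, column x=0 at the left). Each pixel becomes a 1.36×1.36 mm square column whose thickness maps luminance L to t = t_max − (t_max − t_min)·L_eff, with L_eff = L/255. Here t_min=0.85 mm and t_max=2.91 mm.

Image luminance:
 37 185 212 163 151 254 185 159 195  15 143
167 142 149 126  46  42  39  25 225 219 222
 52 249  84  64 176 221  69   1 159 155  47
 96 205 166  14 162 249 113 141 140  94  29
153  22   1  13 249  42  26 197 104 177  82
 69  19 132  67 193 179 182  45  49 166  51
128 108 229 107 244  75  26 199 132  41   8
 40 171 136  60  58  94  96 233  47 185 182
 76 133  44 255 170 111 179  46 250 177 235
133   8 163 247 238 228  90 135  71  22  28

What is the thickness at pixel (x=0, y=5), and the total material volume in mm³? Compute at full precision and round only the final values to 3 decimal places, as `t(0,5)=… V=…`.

t(0,5)=2.353 V=388.205

span = t_max - t_min = 2.91 - 0.85 = 2.060
L(0,5) = 69, L_eff = 69/255 = 0.270588
t(0,5) = 2.91 - 2.060·0.270588 = 2.353
Σt over all 10·11 pixels = 1338023/6375 ≈ 209.8859608
V = pitch²·Σt = 1.36²·1338023/6375 = 388.205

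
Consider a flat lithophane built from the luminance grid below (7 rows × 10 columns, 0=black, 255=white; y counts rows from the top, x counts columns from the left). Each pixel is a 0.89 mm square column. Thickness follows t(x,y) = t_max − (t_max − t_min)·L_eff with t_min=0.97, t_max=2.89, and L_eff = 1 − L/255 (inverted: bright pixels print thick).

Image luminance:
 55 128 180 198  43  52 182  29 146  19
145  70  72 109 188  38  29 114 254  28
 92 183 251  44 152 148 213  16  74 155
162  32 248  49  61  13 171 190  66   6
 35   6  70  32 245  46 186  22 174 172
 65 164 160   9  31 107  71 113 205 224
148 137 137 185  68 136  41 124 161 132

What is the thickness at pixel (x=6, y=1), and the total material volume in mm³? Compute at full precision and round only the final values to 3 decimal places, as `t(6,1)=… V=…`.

t(6,1)=1.188 V=100.369

span = t_max - t_min = 2.89 - 0.97 = 1.920
L(6,1) = 29, L_eff = 1 - 29/255 = 0.886275 (inverted)
t(6,1) = 2.89 - 1.920·0.886275 = 1.188
Σt over all 7·10 pixels = 538527/4250 ≈ 126.7122353
V = pitch²·Σt = 0.89²·538527/4250 = 100.369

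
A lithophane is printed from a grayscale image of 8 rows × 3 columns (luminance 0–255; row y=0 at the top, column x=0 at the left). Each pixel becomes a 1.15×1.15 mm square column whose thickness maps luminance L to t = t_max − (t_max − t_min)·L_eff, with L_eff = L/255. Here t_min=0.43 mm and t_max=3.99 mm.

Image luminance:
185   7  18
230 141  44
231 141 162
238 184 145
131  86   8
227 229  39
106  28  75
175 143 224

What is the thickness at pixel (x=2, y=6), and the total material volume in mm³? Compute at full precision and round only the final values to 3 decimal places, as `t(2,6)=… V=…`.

span = t_max - t_min = 3.99 - 0.43 = 3.560
L(2,6) = 75, L_eff = 75/255 = 0.294118
t(2,6) = 3.99 - 3.560·0.294118 = 2.943
Σt over all 8·3 pixels = 325937/6375 ≈ 51.1273725
V = pitch²·Σt = 1.15²·325937/6375 = 67.616

t(2,6)=2.943 V=67.616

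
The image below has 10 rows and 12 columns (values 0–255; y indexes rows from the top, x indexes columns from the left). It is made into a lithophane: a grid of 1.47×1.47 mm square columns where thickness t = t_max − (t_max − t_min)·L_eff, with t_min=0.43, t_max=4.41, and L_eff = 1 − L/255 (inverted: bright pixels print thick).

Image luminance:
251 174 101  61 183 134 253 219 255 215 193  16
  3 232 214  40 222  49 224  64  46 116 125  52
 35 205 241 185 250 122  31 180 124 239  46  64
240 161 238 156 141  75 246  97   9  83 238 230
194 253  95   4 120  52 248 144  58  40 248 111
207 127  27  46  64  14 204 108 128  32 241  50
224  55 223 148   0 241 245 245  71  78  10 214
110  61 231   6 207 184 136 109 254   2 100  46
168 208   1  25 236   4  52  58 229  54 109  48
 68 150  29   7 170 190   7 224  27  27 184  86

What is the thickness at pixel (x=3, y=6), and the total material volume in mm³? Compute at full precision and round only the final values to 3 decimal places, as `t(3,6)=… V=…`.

t(3,6)=2.740 V=632.719

span = t_max - t_min = 4.41 - 0.43 = 3.980
L(3,6) = 148, L_eff = 1 - 148/255 = 0.419608 (inverted)
t(3,6) = 4.41 - 3.980·0.419608 = 2.740
Σt over all 10·12 pixels = 1866623/6375 ≈ 292.8036078
V = pitch²·Σt = 1.47²·1866623/6375 = 632.719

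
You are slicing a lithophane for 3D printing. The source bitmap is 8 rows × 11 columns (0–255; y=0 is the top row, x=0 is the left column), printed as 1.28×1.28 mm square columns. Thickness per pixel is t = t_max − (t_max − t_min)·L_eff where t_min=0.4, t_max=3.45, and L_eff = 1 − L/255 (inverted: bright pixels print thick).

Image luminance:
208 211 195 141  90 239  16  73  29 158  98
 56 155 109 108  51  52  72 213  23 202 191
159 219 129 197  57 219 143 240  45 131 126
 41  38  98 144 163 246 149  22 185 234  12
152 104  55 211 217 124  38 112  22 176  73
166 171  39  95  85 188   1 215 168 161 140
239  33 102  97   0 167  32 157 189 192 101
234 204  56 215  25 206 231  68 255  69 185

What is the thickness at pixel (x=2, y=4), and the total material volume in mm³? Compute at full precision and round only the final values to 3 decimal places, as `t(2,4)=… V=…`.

span = t_max - t_min = 3.45 - 0.4 = 3.050
L(2,4) = 55, L_eff = 1 - 55/255 = 0.784314 (inverted)
t(2,4) = 3.45 - 3.050·0.784314 = 1.058
Σt over all 8·11 pixels = 292799/1700 ≈ 172.2347059
V = pitch²·Σt = 1.28²·292799/1700 = 282.189

t(2,4)=1.058 V=282.189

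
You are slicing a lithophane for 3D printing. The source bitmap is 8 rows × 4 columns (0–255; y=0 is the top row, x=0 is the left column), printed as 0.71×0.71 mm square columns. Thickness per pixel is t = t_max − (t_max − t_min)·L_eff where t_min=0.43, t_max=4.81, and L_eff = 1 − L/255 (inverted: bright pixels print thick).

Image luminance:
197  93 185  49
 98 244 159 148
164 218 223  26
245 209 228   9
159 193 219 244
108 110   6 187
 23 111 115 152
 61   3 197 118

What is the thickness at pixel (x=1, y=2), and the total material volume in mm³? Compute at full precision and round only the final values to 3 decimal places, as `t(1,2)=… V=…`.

span = t_max - t_min = 4.81 - 0.43 = 4.380
L(1,2) = 218, L_eff = 1 - 218/255 = 0.145098 (inverted)
t(1,2) = 4.81 - 4.380·0.145098 = 4.174
Σt over all 8·4 pixels = 387053/4250 ≈ 91.0712941
V = pitch²·Σt = 0.71²·387053/4250 = 45.909

t(1,2)=4.174 V=45.909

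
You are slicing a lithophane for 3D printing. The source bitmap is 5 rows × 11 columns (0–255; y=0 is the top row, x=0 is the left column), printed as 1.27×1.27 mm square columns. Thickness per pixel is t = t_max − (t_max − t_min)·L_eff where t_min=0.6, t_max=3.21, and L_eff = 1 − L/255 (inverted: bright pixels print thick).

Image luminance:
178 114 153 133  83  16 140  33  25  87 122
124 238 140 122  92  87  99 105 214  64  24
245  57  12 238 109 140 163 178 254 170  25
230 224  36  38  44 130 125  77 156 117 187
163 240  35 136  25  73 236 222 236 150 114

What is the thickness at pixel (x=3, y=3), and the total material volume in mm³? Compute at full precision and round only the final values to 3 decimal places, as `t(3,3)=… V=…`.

span = t_max - t_min = 3.21 - 0.6 = 2.610
L(3,3) = 38, L_eff = 1 - 38/255 = 0.850980 (inverted)
t(3,3) = 3.21 - 2.610·0.850980 = 0.989
Σt over all 5·11 pixels = 443793/4250 ≈ 104.4218824
V = pitch²·Σt = 1.27²·443793/4250 = 168.422

t(3,3)=0.989 V=168.422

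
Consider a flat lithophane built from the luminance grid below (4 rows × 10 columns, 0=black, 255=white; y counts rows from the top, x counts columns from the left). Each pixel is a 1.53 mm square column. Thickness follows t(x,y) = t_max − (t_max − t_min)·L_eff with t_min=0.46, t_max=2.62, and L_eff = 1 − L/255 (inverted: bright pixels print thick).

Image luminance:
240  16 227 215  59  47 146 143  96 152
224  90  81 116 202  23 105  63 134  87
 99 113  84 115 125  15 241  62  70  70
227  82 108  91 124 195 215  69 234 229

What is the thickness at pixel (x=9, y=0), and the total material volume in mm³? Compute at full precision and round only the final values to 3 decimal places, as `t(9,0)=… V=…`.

t(9,0)=1.748 V=142.891

span = t_max - t_min = 2.62 - 0.46 = 2.160
L(9,0) = 152, L_eff = 1 - 152/255 = 0.403922 (inverted)
t(9,0) = 2.62 - 2.160·0.403922 = 1.748
Σt over all 4·10 pixels = 129712/2125 ≈ 61.0409412
V = pitch²·Σt = 1.53²·129712/2125 = 142.891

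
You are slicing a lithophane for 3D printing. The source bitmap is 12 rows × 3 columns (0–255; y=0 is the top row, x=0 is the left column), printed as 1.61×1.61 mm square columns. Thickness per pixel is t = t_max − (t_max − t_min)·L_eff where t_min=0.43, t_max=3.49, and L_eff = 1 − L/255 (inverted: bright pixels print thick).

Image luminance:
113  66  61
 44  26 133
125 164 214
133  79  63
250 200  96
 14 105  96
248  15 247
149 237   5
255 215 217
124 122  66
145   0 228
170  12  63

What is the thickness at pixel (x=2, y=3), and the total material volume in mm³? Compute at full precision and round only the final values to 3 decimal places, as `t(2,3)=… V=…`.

t(2,3)=1.186 V=180.099

span = t_max - t_min = 3.49 - 0.43 = 3.060
L(2,3) = 63, L_eff = 1 - 63/255 = 0.752941 (inverted)
t(2,3) = 3.49 - 3.060·0.752941 = 1.186
Σt over all 12·3 pixels = 69.48
V = pitch²·Σt = 1.61²·69.48 = 180.099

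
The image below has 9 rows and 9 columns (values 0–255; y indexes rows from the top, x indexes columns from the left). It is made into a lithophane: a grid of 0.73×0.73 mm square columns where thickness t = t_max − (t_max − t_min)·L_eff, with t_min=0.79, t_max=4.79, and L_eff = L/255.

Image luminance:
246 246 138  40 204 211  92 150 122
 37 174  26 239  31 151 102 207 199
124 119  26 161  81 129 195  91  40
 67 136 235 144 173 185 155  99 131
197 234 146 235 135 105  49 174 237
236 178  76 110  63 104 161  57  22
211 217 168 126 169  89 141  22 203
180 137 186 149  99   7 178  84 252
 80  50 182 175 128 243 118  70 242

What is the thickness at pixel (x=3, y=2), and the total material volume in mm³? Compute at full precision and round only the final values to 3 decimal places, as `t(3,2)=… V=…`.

span = t_max - t_min = 4.79 - 0.79 = 4.000
L(3,2) = 161, L_eff = 161/255 = 0.631373
t(3,2) = 4.79 - 4.000·0.631373 = 2.265
Σt over all 9·9 pixels = 357423/1700 ≈ 210.2488235
V = pitch²·Σt = 0.73²·357423/1700 = 112.042

t(3,2)=2.265 V=112.042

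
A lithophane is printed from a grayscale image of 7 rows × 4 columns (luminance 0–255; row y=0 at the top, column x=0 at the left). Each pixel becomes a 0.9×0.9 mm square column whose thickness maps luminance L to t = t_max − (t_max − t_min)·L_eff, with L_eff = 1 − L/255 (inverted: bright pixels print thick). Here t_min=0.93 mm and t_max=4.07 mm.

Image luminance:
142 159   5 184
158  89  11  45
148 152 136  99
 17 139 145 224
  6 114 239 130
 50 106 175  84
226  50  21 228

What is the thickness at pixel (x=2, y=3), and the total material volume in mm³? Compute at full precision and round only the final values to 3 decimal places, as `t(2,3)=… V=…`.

span = t_max - t_min = 4.07 - 0.93 = 3.140
L(2,3) = 145, L_eff = 1 - 145/255 = 0.431373 (inverted)
t(2,3) = 4.07 - 3.140·0.431373 = 2.715
Σt over all 7·4 pixels = 141214/2125 ≈ 66.4536471
V = pitch²·Σt = 0.9²·141214/2125 = 53.827

t(2,3)=2.715 V=53.827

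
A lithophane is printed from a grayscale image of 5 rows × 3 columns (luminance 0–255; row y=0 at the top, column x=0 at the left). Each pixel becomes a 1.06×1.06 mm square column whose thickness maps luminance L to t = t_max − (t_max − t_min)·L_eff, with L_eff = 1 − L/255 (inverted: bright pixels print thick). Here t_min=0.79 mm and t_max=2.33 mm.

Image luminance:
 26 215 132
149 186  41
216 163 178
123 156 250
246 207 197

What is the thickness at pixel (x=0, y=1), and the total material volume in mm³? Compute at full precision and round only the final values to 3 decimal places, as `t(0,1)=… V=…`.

span = t_max - t_min = 2.33 - 0.79 = 1.540
L(0,1) = 149, L_eff = 1 - 149/255 = 0.415686 (inverted)
t(0,1) = 2.33 - 1.540·0.415686 = 1.690
Σt over all 5·3 pixels = 136973/5100 ≈ 26.8574510
V = pitch²·Σt = 1.06²·136973/5100 = 30.177

t(0,1)=1.690 V=30.177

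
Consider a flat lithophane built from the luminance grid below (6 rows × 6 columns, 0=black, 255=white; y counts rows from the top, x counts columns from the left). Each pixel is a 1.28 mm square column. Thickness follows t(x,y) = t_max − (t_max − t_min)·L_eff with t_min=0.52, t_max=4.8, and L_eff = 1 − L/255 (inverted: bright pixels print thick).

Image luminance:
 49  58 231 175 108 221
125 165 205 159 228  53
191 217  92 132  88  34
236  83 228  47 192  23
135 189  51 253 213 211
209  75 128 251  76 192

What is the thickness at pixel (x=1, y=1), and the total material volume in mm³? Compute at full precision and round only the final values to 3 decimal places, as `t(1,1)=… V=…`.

t(1,1)=3.289 V=177.050

span = t_max - t_min = 4.8 - 0.52 = 4.280
L(1,1) = 165, L_eff = 1 - 165/255 = 0.352941 (inverted)
t(1,1) = 4.8 - 4.280·0.352941 = 3.289
Σt over all 6·6 pixels = 688901/6375 ≈ 108.0629020
V = pitch²·Σt = 1.28²·688901/6375 = 177.050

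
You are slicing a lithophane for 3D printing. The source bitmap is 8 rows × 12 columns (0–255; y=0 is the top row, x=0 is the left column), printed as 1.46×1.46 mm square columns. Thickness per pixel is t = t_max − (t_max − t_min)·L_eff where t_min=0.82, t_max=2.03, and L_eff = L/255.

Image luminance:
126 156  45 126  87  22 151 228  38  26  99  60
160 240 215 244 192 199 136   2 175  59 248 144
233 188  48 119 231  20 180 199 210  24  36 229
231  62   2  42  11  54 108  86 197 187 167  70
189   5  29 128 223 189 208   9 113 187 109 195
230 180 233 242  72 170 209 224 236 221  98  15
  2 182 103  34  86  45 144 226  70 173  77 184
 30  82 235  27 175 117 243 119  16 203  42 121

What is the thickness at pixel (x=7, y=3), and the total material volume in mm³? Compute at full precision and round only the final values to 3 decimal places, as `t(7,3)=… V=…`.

t(7,3)=1.622 V=288.346

span = t_max - t_min = 2.03 - 0.82 = 1.210
L(7,3) = 86, L_eff = 86/255 = 0.337255
t(7,3) = 2.03 - 1.210·0.337255 = 1.622
Σt over all 8·12 pixels = 1724719/12750 ≈ 135.2720784
V = pitch²·Σt = 1.46²·1724719/12750 = 288.346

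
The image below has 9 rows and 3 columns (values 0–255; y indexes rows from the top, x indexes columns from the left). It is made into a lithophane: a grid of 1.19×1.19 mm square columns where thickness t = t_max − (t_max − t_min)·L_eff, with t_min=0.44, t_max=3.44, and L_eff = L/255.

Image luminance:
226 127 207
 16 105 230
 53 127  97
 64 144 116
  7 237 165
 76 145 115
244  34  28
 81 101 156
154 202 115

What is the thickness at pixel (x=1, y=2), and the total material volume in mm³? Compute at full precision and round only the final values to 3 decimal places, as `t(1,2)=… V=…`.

span = t_max - t_min = 3.44 - 0.44 = 3.000
L(1,2) = 127, L_eff = 127/255 = 0.498039
t(1,2) = 3.44 - 3.000·0.498039 = 1.946
Σt over all 9·3 pixels = 22614/425 ≈ 53.2094118
V = pitch²·Σt = 1.19²·22614/425 = 75.350

t(1,2)=1.946 V=75.350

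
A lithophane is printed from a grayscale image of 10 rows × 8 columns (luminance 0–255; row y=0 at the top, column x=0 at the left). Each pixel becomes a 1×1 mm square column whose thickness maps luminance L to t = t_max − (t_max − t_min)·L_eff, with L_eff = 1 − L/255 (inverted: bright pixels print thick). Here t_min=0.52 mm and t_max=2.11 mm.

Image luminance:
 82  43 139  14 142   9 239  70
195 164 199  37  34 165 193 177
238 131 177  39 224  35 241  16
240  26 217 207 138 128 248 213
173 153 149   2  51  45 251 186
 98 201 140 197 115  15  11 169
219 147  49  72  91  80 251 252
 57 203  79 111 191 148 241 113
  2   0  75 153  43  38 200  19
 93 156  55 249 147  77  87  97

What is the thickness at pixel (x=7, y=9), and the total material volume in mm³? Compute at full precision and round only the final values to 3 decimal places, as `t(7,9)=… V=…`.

t(7,9)=1.125 V=105.019

span = t_max - t_min = 2.11 - 0.52 = 1.590
L(7,9) = 97, L_eff = 1 - 97/255 = 0.619608 (inverted)
t(7,9) = 2.11 - 1.590·0.619608 = 1.125
Σt over all 10·8 pixels = 892663/8500 ≈ 105.0191765
V = pitch²·Σt = 1²·892663/8500 = 105.019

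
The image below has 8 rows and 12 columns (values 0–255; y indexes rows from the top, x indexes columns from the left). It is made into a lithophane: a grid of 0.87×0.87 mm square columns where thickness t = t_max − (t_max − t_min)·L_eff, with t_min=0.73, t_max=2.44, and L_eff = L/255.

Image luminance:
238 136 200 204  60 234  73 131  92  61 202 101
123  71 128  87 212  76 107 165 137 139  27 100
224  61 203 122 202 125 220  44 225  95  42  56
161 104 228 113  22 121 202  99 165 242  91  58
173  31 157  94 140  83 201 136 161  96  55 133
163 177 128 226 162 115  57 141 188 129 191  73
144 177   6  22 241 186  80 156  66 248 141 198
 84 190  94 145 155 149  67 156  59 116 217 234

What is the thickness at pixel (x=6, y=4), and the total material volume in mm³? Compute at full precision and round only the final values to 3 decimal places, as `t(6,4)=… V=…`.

t(6,4)=1.092 V=111.972

span = t_max - t_min = 2.44 - 0.73 = 1.710
L(6,4) = 201, L_eff = 201/255 = 0.788235
t(6,4) = 2.44 - 1.710·0.788235 = 1.092
Σt over all 8·12 pixels = 25149/170 ≈ 147.9352941
V = pitch²·Σt = 0.87²·25149/170 = 111.972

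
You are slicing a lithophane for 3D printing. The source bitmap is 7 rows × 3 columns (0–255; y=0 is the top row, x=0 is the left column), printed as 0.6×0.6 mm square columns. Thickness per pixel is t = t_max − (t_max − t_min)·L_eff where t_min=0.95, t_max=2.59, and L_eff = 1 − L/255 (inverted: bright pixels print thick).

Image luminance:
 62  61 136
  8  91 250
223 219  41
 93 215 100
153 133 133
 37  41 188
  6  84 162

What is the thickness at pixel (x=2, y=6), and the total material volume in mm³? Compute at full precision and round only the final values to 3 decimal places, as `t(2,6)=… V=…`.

t(2,6)=1.992 V=12.822

span = t_max - t_min = 2.59 - 0.95 = 1.640
L(2,6) = 162, L_eff = 1 - 162/255 = 0.364706 (inverted)
t(2,6) = 2.59 - 1.640·0.364706 = 1.992
Σt over all 7·3 pixels = 302743/8500 ≈ 35.6168235
V = pitch²·Σt = 0.6²·302743/8500 = 12.822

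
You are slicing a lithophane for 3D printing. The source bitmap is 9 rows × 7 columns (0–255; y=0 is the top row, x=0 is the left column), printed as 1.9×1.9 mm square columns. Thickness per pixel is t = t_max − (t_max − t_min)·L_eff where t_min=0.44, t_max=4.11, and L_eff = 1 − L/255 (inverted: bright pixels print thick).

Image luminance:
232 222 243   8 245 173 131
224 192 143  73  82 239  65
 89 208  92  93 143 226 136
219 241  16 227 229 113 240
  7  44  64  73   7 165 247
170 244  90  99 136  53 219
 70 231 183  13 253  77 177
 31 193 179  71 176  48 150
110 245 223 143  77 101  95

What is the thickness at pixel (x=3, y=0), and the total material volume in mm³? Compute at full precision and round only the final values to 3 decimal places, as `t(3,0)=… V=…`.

span = t_max - t_min = 4.11 - 0.44 = 3.670
L(3,0) = 8, L_eff = 1 - 8/255 = 0.968627 (inverted)
t(3,0) = 4.11 - 3.670·0.968627 = 0.555
Σt over all 9·7 pixels = 1003199/6375 ≈ 157.3645490
V = pitch²·Σt = 1.9²·1003199/6375 = 568.086

t(3,0)=0.555 V=568.086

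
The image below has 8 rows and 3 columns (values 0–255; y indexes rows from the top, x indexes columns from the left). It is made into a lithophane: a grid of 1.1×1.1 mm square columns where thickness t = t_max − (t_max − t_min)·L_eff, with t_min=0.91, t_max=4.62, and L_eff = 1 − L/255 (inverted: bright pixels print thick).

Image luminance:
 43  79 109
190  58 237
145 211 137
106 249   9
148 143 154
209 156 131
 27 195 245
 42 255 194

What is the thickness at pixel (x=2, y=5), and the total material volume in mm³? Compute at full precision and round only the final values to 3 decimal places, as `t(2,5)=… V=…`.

span = t_max - t_min = 4.62 - 0.91 = 3.710
L(2,5) = 131, L_eff = 1 - 131/255 = 0.486275 (inverted)
t(2,5) = 4.62 - 3.710·0.486275 = 2.816
Σt over all 8·3 pixels = 461258/6375 ≈ 72.3541961
V = pitch²·Σt = 1.1²·461258/6375 = 87.549

t(2,5)=2.816 V=87.549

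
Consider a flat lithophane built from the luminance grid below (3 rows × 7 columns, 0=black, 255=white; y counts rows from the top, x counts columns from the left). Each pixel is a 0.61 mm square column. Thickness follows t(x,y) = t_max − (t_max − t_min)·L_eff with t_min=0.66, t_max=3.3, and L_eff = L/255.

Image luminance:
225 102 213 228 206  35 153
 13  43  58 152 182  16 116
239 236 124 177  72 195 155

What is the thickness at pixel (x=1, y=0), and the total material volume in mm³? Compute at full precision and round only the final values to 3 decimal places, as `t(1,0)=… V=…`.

span = t_max - t_min = 3.3 - 0.66 = 2.640
L(1,0) = 102, L_eff = 102/255 = 0.400000
t(1,0) = 3.3 - 2.640·0.400000 = 2.244
Σt over all 3·7 pixels = 33033/850 ≈ 38.8623529
V = pitch²·Σt = 0.61²·33033/850 = 14.461

t(1,0)=2.244 V=14.461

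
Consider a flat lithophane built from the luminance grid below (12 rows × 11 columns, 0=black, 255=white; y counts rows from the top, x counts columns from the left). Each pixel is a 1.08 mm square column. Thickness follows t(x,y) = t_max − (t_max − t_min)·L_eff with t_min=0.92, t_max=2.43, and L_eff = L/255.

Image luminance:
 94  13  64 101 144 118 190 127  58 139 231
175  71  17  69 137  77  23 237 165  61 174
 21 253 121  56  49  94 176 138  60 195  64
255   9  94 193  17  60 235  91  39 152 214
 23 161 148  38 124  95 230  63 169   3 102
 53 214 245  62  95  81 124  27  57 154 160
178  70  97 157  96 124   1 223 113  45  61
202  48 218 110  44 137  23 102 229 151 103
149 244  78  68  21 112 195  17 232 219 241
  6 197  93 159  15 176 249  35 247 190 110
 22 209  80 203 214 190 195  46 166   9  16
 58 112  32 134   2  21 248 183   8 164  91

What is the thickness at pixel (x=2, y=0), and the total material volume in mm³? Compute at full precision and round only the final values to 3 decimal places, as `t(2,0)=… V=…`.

span = t_max - t_min = 2.43 - 0.92 = 1.510
L(2,0) = 64, L_eff = 64/255 = 0.250980
t(2,0) = 2.43 - 1.510·0.250980 = 2.051
Σt over all 12·11 pixels = 343579/1500 ≈ 229.0526667
V = pitch²·Σt = 1.08²·343579/1500 = 267.167

t(2,0)=2.051 V=267.167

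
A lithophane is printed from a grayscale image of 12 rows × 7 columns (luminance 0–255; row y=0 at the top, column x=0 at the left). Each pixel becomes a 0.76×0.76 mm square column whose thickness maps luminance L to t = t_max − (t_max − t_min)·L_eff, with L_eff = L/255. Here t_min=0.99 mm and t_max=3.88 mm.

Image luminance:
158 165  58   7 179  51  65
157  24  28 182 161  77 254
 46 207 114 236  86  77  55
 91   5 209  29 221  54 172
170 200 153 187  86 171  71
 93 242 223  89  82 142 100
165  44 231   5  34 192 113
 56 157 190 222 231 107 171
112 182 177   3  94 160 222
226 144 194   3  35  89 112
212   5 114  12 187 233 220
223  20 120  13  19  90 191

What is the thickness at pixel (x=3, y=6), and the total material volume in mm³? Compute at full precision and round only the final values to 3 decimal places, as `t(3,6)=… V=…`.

t(3,6)=3.823 V=119.471

span = t_max - t_min = 3.88 - 0.99 = 2.890
L(3,6) = 5, L_eff = 5/255 = 0.019608
t(3,6) = 3.88 - 2.890·0.019608 = 3.823
Σt over all 12·7 pixels = 310261/1500 ≈ 206.8406667
V = pitch²·Σt = 0.76²·310261/1500 = 119.471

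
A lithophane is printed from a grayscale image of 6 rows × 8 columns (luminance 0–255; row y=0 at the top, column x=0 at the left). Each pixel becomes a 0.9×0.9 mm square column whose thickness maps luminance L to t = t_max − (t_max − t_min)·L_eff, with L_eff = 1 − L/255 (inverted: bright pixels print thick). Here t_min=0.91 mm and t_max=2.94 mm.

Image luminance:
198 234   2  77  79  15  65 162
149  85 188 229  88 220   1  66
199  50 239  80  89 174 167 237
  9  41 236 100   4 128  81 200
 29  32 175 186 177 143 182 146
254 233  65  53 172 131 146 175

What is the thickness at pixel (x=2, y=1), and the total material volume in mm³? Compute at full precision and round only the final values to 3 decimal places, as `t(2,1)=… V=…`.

t(2,1)=2.407 V=75.302

span = t_max - t_min = 2.94 - 0.91 = 2.030
L(2,1) = 188, L_eff = 1 - 188/255 = 0.262745 (inverted)
t(2,1) = 2.94 - 2.030·0.262745 = 2.407
Σt over all 6·8 pixels = 2370613/25500 ≈ 92.9652157
V = pitch²·Σt = 0.9²·2370613/25500 = 75.302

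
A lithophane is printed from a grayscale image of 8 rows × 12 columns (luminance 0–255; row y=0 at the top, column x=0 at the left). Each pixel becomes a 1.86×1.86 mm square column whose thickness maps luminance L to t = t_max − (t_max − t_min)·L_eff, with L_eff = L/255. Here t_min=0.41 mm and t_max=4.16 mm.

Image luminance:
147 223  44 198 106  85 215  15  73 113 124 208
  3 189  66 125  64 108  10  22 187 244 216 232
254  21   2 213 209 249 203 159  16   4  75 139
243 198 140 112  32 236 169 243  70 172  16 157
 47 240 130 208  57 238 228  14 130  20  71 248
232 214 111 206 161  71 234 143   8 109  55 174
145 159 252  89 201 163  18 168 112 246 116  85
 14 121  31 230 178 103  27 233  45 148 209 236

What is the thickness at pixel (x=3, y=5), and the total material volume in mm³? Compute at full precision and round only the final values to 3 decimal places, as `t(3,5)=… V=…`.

t(3,5)=1.131 V=718.858

span = t_max - t_min = 4.16 - 0.41 = 3.750
L(3,5) = 206, L_eff = 206/255 = 0.807843
t(3,5) = 4.16 - 3.750·0.807843 = 1.131
Σt over all 8·12 pixels = 353237/1700 ≈ 207.7864706
V = pitch²·Σt = 1.86²·353237/1700 = 718.858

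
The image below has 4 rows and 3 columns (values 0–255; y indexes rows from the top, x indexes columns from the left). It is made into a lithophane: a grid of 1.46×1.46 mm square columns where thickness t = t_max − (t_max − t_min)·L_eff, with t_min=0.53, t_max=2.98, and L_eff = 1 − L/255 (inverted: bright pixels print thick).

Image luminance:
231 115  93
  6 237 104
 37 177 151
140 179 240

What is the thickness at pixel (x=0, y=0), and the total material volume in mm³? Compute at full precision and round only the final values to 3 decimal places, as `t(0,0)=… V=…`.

t(0,0)=2.749 V=48.578

span = t_max - t_min = 2.98 - 0.53 = 2.450
L(0,0) = 231, L_eff = 1 - 231/255 = 0.094118 (inverted)
t(0,0) = 2.98 - 2.450·0.094118 = 2.749
Σt over all 4·3 pixels = 19371/850 ≈ 22.7894118
V = pitch²·Σt = 1.46²·19371/850 = 48.578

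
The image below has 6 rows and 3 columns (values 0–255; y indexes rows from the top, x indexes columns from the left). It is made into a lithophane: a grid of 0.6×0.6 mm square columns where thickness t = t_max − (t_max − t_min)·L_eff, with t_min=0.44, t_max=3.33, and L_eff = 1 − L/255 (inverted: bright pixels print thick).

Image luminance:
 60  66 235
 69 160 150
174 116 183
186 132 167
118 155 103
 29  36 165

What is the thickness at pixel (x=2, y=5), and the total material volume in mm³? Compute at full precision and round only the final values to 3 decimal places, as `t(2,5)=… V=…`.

t(2,5)=2.310 V=12.252

span = t_max - t_min = 3.33 - 0.44 = 2.890
L(2,5) = 165, L_eff = 1 - 165/255 = 0.352941 (inverted)
t(2,5) = 3.33 - 2.890·0.352941 = 2.310
Σt over all 6·3 pixels = 34.032
V = pitch²·Σt = 0.6²·34.032 = 12.252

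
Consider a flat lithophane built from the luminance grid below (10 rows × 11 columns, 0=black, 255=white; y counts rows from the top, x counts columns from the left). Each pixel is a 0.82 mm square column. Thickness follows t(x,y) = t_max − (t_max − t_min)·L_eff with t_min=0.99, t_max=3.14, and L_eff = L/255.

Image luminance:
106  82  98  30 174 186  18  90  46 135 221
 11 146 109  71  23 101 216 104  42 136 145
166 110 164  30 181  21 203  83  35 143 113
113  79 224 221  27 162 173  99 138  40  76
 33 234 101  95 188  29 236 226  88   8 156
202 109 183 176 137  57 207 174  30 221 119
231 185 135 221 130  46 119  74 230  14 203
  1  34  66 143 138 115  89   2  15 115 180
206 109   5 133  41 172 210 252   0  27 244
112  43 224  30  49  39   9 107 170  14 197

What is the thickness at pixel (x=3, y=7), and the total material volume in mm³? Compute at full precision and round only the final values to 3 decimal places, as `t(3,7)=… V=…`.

span = t_max - t_min = 3.14 - 0.99 = 2.150
L(3,7) = 143, L_eff = 143/255 = 0.560784
t(3,7) = 3.14 - 2.150·0.560784 = 1.934
Σt over all 10·11 pixels = 1212043/5100 ≈ 237.6554902
V = pitch²·Σt = 0.82²·1212043/5100 = 159.800

t(3,7)=1.934 V=159.800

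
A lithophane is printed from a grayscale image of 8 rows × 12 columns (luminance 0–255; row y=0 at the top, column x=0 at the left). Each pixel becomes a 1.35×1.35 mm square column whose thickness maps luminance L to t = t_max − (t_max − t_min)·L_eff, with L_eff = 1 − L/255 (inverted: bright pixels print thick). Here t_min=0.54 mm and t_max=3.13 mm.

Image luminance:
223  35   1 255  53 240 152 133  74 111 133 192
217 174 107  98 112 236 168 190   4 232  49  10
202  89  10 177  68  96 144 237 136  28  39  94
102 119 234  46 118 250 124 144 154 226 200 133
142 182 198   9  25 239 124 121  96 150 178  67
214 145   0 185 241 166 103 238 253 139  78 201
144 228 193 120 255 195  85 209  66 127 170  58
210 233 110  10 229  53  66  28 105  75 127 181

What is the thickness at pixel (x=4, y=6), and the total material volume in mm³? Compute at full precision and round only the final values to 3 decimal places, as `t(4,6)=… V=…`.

t(4,6)=3.130 V=337.711

span = t_max - t_min = 3.13 - 0.54 = 2.590
L(4,6) = 255, L_eff = 1 - 255/255 = 0.000000 (inverted)
t(4,6) = 3.13 - 2.590·0.000000 = 3.130
Σt over all 8·12 pixels = 78753/425 ≈ 185.3011765
V = pitch²·Σt = 1.35²·78753/425 = 337.711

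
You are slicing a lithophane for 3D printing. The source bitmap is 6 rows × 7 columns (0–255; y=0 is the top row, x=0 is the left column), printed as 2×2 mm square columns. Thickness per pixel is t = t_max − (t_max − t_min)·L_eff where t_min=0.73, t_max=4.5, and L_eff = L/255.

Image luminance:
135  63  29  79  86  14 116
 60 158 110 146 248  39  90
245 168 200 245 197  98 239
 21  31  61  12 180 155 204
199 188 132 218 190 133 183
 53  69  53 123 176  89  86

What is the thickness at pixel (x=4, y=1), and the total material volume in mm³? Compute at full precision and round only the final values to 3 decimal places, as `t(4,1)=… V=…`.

span = t_max - t_min = 4.5 - 0.73 = 3.770
L(4,1) = 248, L_eff = 248/255 = 0.972549
t(4,1) = 4.5 - 3.770·0.972549 = 0.833
Σt over all 6·7 pixels = 165499/1500 ≈ 110.3326667
V = pitch²·Σt = 2²·165499/1500 = 441.331

t(4,1)=0.833 V=441.331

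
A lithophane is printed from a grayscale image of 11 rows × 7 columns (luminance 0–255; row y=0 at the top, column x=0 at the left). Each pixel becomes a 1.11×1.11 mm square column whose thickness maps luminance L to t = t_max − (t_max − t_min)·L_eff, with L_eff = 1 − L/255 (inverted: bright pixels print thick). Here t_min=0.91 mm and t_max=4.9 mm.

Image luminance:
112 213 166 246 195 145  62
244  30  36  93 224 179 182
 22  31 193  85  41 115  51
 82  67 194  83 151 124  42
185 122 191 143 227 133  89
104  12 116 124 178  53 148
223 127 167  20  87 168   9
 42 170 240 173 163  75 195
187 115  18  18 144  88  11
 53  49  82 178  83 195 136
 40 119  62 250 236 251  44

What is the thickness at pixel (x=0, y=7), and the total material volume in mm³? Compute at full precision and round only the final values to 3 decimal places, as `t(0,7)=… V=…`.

t(0,7)=1.567 V=268.537

span = t_max - t_min = 4.9 - 0.91 = 3.990
L(0,7) = 42, L_eff = 1 - 42/255 = 0.835294 (inverted)
t(0,7) = 4.9 - 3.990·0.835294 = 1.567
Σt over all 11·7 pixels = 926289/4250 ≈ 217.9503529
V = pitch²·Σt = 1.11²·926289/4250 = 268.537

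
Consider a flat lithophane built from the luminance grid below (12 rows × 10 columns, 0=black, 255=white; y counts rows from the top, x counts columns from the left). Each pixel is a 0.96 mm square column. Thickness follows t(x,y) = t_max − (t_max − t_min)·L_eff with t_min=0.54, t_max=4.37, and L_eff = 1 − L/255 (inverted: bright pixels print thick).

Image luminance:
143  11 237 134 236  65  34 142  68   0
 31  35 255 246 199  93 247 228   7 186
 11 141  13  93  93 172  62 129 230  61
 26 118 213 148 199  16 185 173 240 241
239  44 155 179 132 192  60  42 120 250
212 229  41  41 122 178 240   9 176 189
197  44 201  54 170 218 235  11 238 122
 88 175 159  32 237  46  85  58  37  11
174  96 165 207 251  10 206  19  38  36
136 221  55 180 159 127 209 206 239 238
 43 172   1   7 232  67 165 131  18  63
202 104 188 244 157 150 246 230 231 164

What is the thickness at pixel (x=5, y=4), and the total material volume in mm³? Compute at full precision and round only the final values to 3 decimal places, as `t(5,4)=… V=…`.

t(5,4)=3.424 V=284.183

span = t_max - t_min = 4.37 - 0.54 = 3.830
L(5,4) = 192, L_eff = 1 - 192/255 = 0.247059 (inverted)
t(5,4) = 4.37 - 3.830·0.247059 = 3.424
Σt over all 12·10 pixels = 1965782/6375 ≈ 308.3579608
V = pitch²·Σt = 0.96²·1965782/6375 = 284.183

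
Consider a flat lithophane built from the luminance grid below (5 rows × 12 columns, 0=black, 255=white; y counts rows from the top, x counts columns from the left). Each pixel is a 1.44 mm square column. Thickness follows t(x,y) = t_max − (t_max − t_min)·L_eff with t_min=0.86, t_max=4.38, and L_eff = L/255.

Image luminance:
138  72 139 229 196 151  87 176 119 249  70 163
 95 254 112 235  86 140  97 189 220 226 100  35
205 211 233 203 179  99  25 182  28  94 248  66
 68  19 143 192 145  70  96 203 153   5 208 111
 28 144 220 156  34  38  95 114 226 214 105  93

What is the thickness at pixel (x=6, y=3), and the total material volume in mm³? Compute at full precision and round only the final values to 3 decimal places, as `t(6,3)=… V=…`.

span = t_max - t_min = 4.38 - 0.86 = 3.520
L(6,3) = 96, L_eff = 96/255 = 0.376471
t(6,3) = 4.38 - 3.520·0.376471 = 3.055
Σt over all 5·12 pixels = 951022/6375 ≈ 149.1799216
V = pitch²·Σt = 1.44²·951022/6375 = 309.339

t(6,3)=3.055 V=309.339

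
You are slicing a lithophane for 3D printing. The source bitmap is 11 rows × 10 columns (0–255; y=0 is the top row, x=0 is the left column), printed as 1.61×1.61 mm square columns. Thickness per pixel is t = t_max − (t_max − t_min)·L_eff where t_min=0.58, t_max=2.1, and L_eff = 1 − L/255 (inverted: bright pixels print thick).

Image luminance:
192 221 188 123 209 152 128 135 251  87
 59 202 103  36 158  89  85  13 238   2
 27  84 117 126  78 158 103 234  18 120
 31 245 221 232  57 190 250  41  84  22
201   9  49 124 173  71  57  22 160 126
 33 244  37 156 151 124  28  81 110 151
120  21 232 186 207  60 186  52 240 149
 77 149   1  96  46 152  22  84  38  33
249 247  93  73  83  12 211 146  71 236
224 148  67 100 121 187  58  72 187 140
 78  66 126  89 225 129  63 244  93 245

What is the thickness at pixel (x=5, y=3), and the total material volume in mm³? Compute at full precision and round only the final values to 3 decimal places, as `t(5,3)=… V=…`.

t(5,3)=1.713 V=373.191

span = t_max - t_min = 2.1 - 0.58 = 1.520
L(5,3) = 190, L_eff = 1 - 190/255 = 0.254902 (inverted)
t(5,3) = 2.1 - 1.520·0.254902 = 1.713
Σt over all 11·10 pixels = 36713/255 ≈ 143.9725490
V = pitch²·Σt = 1.61²·36713/255 = 373.191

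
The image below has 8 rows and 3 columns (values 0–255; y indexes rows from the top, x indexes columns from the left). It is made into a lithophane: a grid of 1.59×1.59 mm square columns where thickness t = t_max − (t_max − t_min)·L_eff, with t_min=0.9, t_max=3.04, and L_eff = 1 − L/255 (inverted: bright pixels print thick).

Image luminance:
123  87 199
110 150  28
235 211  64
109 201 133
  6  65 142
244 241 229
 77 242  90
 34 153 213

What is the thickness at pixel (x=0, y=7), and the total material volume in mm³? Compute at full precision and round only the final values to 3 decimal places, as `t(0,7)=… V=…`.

span = t_max - t_min = 3.04 - 0.9 = 2.140
L(0,7) = 34, L_eff = 1 - 34/255 = 0.866667 (inverted)
t(0,7) = 3.04 - 2.140·0.866667 = 1.185
Σt over all 8·3 pixels = 318851/6375 ≈ 50.0158431
V = pitch²·Σt = 1.59²·318851/6375 = 126.445

t(0,7)=1.185 V=126.445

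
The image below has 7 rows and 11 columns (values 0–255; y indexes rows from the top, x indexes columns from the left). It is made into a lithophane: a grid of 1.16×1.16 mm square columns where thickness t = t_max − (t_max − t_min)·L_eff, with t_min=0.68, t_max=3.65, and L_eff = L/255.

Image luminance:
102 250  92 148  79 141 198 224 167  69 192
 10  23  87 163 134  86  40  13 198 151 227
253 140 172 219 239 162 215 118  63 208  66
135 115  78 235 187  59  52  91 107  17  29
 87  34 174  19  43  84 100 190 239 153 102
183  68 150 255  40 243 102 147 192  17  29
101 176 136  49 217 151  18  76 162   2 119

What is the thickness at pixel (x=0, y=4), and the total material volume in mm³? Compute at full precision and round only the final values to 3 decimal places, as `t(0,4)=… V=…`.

span = t_max - t_min = 3.65 - 0.68 = 2.970
L(0,4) = 87, L_eff = 87/255 = 0.341176
t(0,4) = 3.65 - 2.970·0.341176 = 2.637
Σt over all 7·11 pixels = 1437337/8500 ≈ 169.0984706
V = pitch²·Σt = 1.16²·1437337/8500 = 227.539

t(0,4)=2.637 V=227.539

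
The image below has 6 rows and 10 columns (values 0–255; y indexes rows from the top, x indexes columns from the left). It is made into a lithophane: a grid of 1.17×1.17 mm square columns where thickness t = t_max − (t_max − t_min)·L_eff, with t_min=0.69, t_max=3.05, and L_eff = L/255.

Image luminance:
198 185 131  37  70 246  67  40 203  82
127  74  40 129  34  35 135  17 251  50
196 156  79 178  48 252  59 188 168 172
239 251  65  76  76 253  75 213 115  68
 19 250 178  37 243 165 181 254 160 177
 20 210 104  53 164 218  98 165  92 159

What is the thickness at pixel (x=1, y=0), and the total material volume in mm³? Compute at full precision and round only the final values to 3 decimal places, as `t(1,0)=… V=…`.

t(1,0)=1.338 V=148.840

span = t_max - t_min = 3.05 - 0.69 = 2.360
L(1,0) = 185, L_eff = 185/255 = 0.725490
t(1,0) = 3.05 - 2.360·0.725490 = 1.338
Σt over all 6·10 pixels = 9242/85 ≈ 108.7294118
V = pitch²·Σt = 1.17²·9242/85 = 148.840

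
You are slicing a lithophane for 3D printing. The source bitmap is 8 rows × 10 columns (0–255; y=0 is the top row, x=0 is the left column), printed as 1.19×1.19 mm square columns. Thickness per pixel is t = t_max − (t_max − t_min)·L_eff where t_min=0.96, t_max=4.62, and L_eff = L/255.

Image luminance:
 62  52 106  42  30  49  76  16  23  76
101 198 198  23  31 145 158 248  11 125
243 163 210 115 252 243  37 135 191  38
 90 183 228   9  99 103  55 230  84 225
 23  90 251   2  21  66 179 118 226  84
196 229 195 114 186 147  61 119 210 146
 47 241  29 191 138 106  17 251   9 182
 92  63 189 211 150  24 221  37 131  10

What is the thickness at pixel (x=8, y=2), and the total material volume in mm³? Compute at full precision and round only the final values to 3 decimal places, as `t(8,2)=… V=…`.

span = t_max - t_min = 4.62 - 0.96 = 3.660
L(8,2) = 191, L_eff = 191/255 = 0.749020
t(8,2) = 4.62 - 3.660·0.749020 = 1.879
Σt over all 8·10 pixels = 195759/850 ≈ 230.3047059
V = pitch²·Σt = 1.19²·195759/850 = 326.134

t(8,2)=1.879 V=326.134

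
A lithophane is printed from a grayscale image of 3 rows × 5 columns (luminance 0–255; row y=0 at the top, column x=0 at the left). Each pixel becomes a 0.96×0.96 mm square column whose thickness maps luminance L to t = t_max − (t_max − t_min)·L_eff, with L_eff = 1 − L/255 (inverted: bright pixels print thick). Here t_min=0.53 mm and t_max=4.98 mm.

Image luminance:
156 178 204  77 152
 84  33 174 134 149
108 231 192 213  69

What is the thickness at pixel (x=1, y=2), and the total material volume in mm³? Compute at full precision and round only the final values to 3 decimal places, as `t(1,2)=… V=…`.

span = t_max - t_min = 4.98 - 0.53 = 4.450
L(1,2) = 231, L_eff = 1 - 231/255 = 0.094118 (inverted)
t(1,2) = 4.98 - 4.450·0.094118 = 4.561
Σt over all 3·5 pixels = 77417/1700 ≈ 45.5394118
V = pitch²·Σt = 0.96²·77417/1700 = 41.969

t(1,2)=4.561 V=41.969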